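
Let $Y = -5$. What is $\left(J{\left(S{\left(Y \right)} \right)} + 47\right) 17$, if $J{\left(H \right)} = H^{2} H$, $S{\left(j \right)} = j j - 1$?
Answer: $235807$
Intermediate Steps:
$S{\left(j \right)} = -1 + j^{2}$ ($S{\left(j \right)} = j^{2} - 1 = -1 + j^{2}$)
$J{\left(H \right)} = H^{3}$
$\left(J{\left(S{\left(Y \right)} \right)} + 47\right) 17 = \left(\left(-1 + \left(-5\right)^{2}\right)^{3} + 47\right) 17 = \left(\left(-1 + 25\right)^{3} + 47\right) 17 = \left(24^{3} + 47\right) 17 = \left(13824 + 47\right) 17 = 13871 \cdot 17 = 235807$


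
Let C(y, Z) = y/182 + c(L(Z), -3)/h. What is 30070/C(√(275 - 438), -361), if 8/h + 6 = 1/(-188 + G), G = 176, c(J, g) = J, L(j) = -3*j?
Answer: -209988858672320/5750993964857 - 1401021440*I*√163/5750993964857 ≈ -36.513 - 0.0031103*I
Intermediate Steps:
h = -96/73 (h = 8/(-6 + 1/(-188 + 176)) = 8/(-6 + 1/(-12)) = 8/(-6 - 1/12) = 8/(-73/12) = 8*(-12/73) = -96/73 ≈ -1.3151)
C(y, Z) = y/182 + 73*Z/32 (C(y, Z) = y/182 + (-3*Z)/(-96/73) = y*(1/182) - 3*Z*(-73/96) = y/182 + 73*Z/32)
30070/C(√(275 - 438), -361) = 30070/(√(275 - 438)/182 + (73/32)*(-361)) = 30070/(√(-163)/182 - 26353/32) = 30070/((I*√163)/182 - 26353/32) = 30070/(I*√163/182 - 26353/32) = 30070/(-26353/32 + I*√163/182)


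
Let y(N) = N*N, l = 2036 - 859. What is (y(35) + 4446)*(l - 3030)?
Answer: -10508363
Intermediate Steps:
l = 1177
y(N) = N**2
(y(35) + 4446)*(l - 3030) = (35**2 + 4446)*(1177 - 3030) = (1225 + 4446)*(-1853) = 5671*(-1853) = -10508363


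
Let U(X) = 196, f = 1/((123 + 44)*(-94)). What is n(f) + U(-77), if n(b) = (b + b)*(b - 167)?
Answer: 24152487559/123213602 ≈ 196.02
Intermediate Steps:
f = -1/15698 (f = -1/94/167 = (1/167)*(-1/94) = -1/15698 ≈ -6.3702e-5)
n(b) = 2*b*(-167 + b) (n(b) = (2*b)*(-167 + b) = 2*b*(-167 + b))
n(f) + U(-77) = 2*(-1/15698)*(-167 - 1/15698) + 196 = 2*(-1/15698)*(-2621567/15698) + 196 = 2621567/123213602 + 196 = 24152487559/123213602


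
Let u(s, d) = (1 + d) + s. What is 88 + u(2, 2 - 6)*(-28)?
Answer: 116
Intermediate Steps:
u(s, d) = 1 + d + s
88 + u(2, 2 - 6)*(-28) = 88 + (1 + (2 - 6) + 2)*(-28) = 88 + (1 - 4 + 2)*(-28) = 88 - 1*(-28) = 88 + 28 = 116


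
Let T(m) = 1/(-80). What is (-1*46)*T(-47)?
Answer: 23/40 ≈ 0.57500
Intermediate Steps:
T(m) = -1/80
(-1*46)*T(-47) = -1*46*(-1/80) = -46*(-1/80) = 23/40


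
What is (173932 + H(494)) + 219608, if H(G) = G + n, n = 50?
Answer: 394084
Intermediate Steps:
H(G) = 50 + G (H(G) = G + 50 = 50 + G)
(173932 + H(494)) + 219608 = (173932 + (50 + 494)) + 219608 = (173932 + 544) + 219608 = 174476 + 219608 = 394084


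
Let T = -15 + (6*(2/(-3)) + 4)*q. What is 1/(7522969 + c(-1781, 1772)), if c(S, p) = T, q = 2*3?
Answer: 1/7522954 ≈ 1.3293e-7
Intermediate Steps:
q = 6
T = -15 (T = -15 + (6*(2/(-3)) + 4)*6 = -15 + (6*(2*(-⅓)) + 4)*6 = -15 + (6*(-⅔) + 4)*6 = -15 + (-4 + 4)*6 = -15 + 0*6 = -15 + 0 = -15)
c(S, p) = -15
1/(7522969 + c(-1781, 1772)) = 1/(7522969 - 15) = 1/7522954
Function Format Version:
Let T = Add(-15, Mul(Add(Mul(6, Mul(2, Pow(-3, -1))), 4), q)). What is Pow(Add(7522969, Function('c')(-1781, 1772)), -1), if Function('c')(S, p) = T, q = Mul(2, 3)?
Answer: Rational(1, 7522954) ≈ 1.3293e-7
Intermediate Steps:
q = 6
T = -15 (T = Add(-15, Mul(Add(Mul(6, Mul(2, Pow(-3, -1))), 4), 6)) = Add(-15, Mul(Add(Mul(6, Mul(2, Rational(-1, 3))), 4), 6)) = Add(-15, Mul(Add(Mul(6, Rational(-2, 3)), 4), 6)) = Add(-15, Mul(Add(-4, 4), 6)) = Add(-15, Mul(0, 6)) = Add(-15, 0) = -15)
Function('c')(S, p) = -15
Pow(Add(7522969, Function('c')(-1781, 1772)), -1) = Pow(Add(7522969, -15), -1) = Pow(7522954, -1) = Rational(1, 7522954)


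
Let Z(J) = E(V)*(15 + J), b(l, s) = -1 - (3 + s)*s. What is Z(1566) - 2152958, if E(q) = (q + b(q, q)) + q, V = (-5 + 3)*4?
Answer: -2243075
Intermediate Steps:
V = -8 (V = -2*4 = -8)
b(l, s) = -1 - s*(3 + s)
E(q) = -1 - q - q² (E(q) = (q + (-1 - q² - 3*q)) + q = (-1 - q² - 2*q) + q = -1 - q - q²)
Z(J) = -855 - 57*J (Z(J) = (-1 - 1*(-8) - 1*(-8)²)*(15 + J) = (-1 + 8 - 1*64)*(15 + J) = (-1 + 8 - 64)*(15 + J) = -57*(15 + J) = -855 - 57*J)
Z(1566) - 2152958 = (-855 - 57*1566) - 2152958 = (-855 - 89262) - 2152958 = -90117 - 2152958 = -2243075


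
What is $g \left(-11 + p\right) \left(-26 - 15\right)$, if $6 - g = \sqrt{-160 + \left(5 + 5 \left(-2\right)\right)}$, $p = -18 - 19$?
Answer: $11808 - 1968 i \sqrt{165} \approx 11808.0 - 25279.0 i$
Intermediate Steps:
$p = -37$ ($p = -18 - 19 = -37$)
$g = 6 - i \sqrt{165}$ ($g = 6 - \sqrt{-160 + \left(5 + 5 \left(-2\right)\right)} = 6 - \sqrt{-160 + \left(5 - 10\right)} = 6 - \sqrt{-160 - 5} = 6 - \sqrt{-165} = 6 - i \sqrt{165} \approx 6.0 - 12.845 i$)
$g \left(-11 + p\right) \left(-26 - 15\right) = \left(6 - i \sqrt{165}\right) \left(-11 - 37\right) \left(-26 - 15\right) = \left(6 - i \sqrt{165}\right) \left(\left(-48\right) \left(-41\right)\right) = \left(6 - i \sqrt{165}\right) 1968 = 11808 - 1968 i \sqrt{165}$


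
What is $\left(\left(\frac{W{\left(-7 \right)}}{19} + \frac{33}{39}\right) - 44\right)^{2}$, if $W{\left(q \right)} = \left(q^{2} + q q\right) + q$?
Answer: $\frac{89794576}{61009} \approx 1471.8$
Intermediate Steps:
$W{\left(q \right)} = q + 2 q^{2}$ ($W{\left(q \right)} = \left(q^{2} + q^{2}\right) + q = 2 q^{2} + q = q + 2 q^{2}$)
$\left(\left(\frac{W{\left(-7 \right)}}{19} + \frac{33}{39}\right) - 44\right)^{2} = \left(\left(\frac{\left(-7\right) \left(1 + 2 \left(-7\right)\right)}{19} + \frac{33}{39}\right) - 44\right)^{2} = \left(\left(- 7 \left(1 - 14\right) \frac{1}{19} + 33 \cdot \frac{1}{39}\right) - 44\right)^{2} = \left(\left(\left(-7\right) \left(-13\right) \frac{1}{19} + \frac{11}{13}\right) - 44\right)^{2} = \left(\left(91 \cdot \frac{1}{19} + \frac{11}{13}\right) - 44\right)^{2} = \left(\left(\frac{91}{19} + \frac{11}{13}\right) - 44\right)^{2} = \left(\frac{1392}{247} - 44\right)^{2} = \left(- \frac{9476}{247}\right)^{2} = \frac{89794576}{61009}$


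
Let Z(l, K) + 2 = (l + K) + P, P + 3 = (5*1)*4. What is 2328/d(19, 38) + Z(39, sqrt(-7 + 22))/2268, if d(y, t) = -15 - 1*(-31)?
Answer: 3056/21 + sqrt(15)/2268 ≈ 145.53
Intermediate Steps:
P = 17 (P = -3 + (5*1)*4 = -3 + 5*4 = -3 + 20 = 17)
d(y, t) = 16 (d(y, t) = -15 + 31 = 16)
Z(l, K) = 15 + K + l (Z(l, K) = -2 + ((l + K) + 17) = -2 + ((K + l) + 17) = -2 + (17 + K + l) = 15 + K + l)
2328/d(19, 38) + Z(39, sqrt(-7 + 22))/2268 = 2328/16 + (15 + sqrt(-7 + 22) + 39)/2268 = 2328*(1/16) + (15 + sqrt(15) + 39)*(1/2268) = 291/2 + (54 + sqrt(15))*(1/2268) = 291/2 + (1/42 + sqrt(15)/2268) = 3056/21 + sqrt(15)/2268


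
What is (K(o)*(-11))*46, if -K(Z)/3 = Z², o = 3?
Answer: 13662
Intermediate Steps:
K(Z) = -3*Z²
(K(o)*(-11))*46 = (-3*3²*(-11))*46 = (-3*9*(-11))*46 = -27*(-11)*46 = 297*46 = 13662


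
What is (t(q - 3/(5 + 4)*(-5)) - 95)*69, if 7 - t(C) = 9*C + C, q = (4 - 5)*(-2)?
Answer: -8602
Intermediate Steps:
q = 2 (q = -1*(-2) = 2)
t(C) = 7 - 10*C (t(C) = 7 - (9*C + C) = 7 - 10*C)
(t(q - 3/(5 + 4)*(-5)) - 95)*69 = ((7 - 10*(2 - 3/(5 + 4)*(-5))) - 95)*69 = ((7 - 10*(2 - 3/9*(-5))) - 95)*69 = ((7 - 10*(2 - 3*(⅑)*(-5))) - 95)*69 = ((7 - 10*(2 - (-5)/3)) - 95)*69 = ((7 - 10*(2 - 1*(-5/3))) - 95)*69 = ((7 - 10*(2 + 5/3)) - 95)*69 = ((7 - 10*11/3) - 95)*69 = ((7 - 110/3) - 95)*69 = (-89/3 - 95)*69 = -374/3*69 = -8602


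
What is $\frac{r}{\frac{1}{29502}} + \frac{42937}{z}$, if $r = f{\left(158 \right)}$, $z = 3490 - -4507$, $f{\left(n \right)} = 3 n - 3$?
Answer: $\frac{111121892611}{7997} \approx 1.3895 \cdot 10^{7}$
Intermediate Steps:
$f{\left(n \right)} = -3 + 3 n$
$z = 7997$ ($z = 3490 + 4507 = 7997$)
$r = 471$ ($r = -3 + 3 \cdot 158 = -3 + 474 = 471$)
$\frac{r}{\frac{1}{29502}} + \frac{42937}{z} = \frac{471}{\frac{1}{29502}} + \frac{42937}{7997} = 471 \frac{1}{\frac{1}{29502}} + 42937 \cdot \frac{1}{7997} = 471 \cdot 29502 + \frac{42937}{7997} = 13895442 + \frac{42937}{7997} = \frac{111121892611}{7997}$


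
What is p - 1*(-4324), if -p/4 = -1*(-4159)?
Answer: -12312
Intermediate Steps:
p = -16636 (p = -(-4)*(-4159) = -4*4159 = -16636)
p - 1*(-4324) = -16636 - 1*(-4324) = -16636 + 4324 = -12312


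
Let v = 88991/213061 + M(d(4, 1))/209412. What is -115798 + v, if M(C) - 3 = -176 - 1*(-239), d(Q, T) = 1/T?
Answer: -861100350730003/7436255022 ≈ -1.1580e+5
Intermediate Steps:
M(C) = 66 (M(C) = 3 + (-176 - 1*(-239)) = 3 + (-176 + 239) = 3 + 63 = 66)
v = 3108307553/7436255022 (v = 88991/213061 + 66/209412 = 88991*(1/213061) + 66*(1/209412) = 88991/213061 + 11/34902 = 3108307553/7436255022 ≈ 0.41799)
-115798 + v = -115798 + 3108307553/7436255022 = -861100350730003/7436255022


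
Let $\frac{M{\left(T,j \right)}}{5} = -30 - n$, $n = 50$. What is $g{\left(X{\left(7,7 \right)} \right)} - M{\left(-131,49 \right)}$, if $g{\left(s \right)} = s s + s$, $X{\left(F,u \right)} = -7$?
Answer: $442$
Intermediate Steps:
$M{\left(T,j \right)} = -400$ ($M{\left(T,j \right)} = 5 \left(-30 - 50\right) = 5 \left(-80\right) = -400$)
$g{\left(s \right)} = s + s^{2}$ ($g{\left(s \right)} = s^{2} + s = s + s^{2}$)
$g{\left(X{\left(7,7 \right)} \right)} - M{\left(-131,49 \right)} = - 7 \left(1 - 7\right) - -400 = \left(-7\right) \left(-6\right) + 400 = 42 + 400 = 442$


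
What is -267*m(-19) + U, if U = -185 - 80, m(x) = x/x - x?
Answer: -5605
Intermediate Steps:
m(x) = 1 - x
U = -265
-267*m(-19) + U = -267*(1 - 1*(-19)) - 265 = -267*(1 + 19) - 265 = -267*20 - 265 = -5340 - 265 = -5605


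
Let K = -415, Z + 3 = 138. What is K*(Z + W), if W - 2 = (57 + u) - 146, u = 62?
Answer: -45650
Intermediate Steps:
Z = 135 (Z = -3 + 138 = 135)
W = -25 (W = 2 + ((57 + 62) - 146) = 2 + (119 - 146) = 2 - 27 = -25)
K*(Z + W) = -415*(135 - 25) = -415*110 = -45650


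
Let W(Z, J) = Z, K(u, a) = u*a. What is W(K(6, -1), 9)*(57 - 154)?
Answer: 582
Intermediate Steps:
K(u, a) = a*u
W(K(6, -1), 9)*(57 - 154) = (-1*6)*(57 - 154) = -6*(-97) = 582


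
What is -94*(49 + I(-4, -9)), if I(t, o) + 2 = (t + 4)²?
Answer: -4418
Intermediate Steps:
I(t, o) = -2 + (4 + t)² (I(t, o) = -2 + (t + 4)² = -2 + (4 + t)²)
-94*(49 + I(-4, -9)) = -94*(49 + (-2 + (4 - 4)²)) = -94*(49 + (-2 + 0²)) = -94*(49 + (-2 + 0)) = -94*(49 - 2) = -94*47 = -4418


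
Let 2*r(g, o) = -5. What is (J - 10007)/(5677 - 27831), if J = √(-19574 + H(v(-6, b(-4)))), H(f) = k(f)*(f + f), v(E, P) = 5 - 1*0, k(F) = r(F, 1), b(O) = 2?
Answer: 10007/22154 - I*√19599/22154 ≈ 0.4517 - 0.0063192*I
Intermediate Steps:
r(g, o) = -5/2 (r(g, o) = (½)*(-5) = -5/2)
k(F) = -5/2
v(E, P) = 5 (v(E, P) = 5 + 0 = 5)
H(f) = -5*f (H(f) = -5*(f + f)/2 = -5*f)
J = I*√19599 (J = √(-19574 - 5*5) = √(-19574 - 25) = √(-19599) = I*√19599 ≈ 140.0*I)
(J - 10007)/(5677 - 27831) = (I*√19599 - 10007)/(5677 - 27831) = (-10007 + I*√19599)/(-22154) = (-10007 + I*√19599)*(-1/22154) = 10007/22154 - I*√19599/22154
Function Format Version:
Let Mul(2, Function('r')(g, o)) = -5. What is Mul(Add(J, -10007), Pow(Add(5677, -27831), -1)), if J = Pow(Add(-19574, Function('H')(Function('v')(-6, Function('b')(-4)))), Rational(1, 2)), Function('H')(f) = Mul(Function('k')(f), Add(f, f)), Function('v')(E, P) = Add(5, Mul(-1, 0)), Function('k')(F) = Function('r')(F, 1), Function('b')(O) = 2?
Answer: Add(Rational(10007, 22154), Mul(Rational(-1, 22154), I, Pow(19599, Rational(1, 2)))) ≈ Add(0.45170, Mul(-0.0063192, I))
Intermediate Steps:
Function('r')(g, o) = Rational(-5, 2) (Function('r')(g, o) = Mul(Rational(1, 2), -5) = Rational(-5, 2))
Function('k')(F) = Rational(-5, 2)
Function('v')(E, P) = 5 (Function('v')(E, P) = Add(5, 0) = 5)
Function('H')(f) = Mul(-5, f) (Function('H')(f) = Mul(Rational(-5, 2), Add(f, f)) = Mul(Rational(-5, 2), Mul(2, f)) = Mul(-5, f))
J = Mul(I, Pow(19599, Rational(1, 2))) (J = Pow(Add(-19574, Mul(-5, 5)), Rational(1, 2)) = Pow(Add(-19574, -25), Rational(1, 2)) = Pow(-19599, Rational(1, 2)) = Mul(I, Pow(19599, Rational(1, 2))) ≈ Mul(140.00, I))
Mul(Add(J, -10007), Pow(Add(5677, -27831), -1)) = Mul(Add(Mul(I, Pow(19599, Rational(1, 2))), -10007), Pow(Add(5677, -27831), -1)) = Mul(Add(-10007, Mul(I, Pow(19599, Rational(1, 2)))), Pow(-22154, -1)) = Mul(Add(-10007, Mul(I, Pow(19599, Rational(1, 2)))), Rational(-1, 22154)) = Add(Rational(10007, 22154), Mul(Rational(-1, 22154), I, Pow(19599, Rational(1, 2))))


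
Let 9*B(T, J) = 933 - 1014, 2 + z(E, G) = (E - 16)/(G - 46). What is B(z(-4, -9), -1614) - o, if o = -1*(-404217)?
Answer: -404226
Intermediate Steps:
z(E, G) = -2 + (-16 + E)/(-46 + G) (z(E, G) = -2 + (E - 16)/(G - 46) = -2 + (-16 + E)/(-46 + G))
B(T, J) = -9 (B(T, J) = (933 - 1014)/9 = (⅑)*(-81) = -9)
o = 404217
B(z(-4, -9), -1614) - o = -9 - 1*404217 = -9 - 404217 = -404226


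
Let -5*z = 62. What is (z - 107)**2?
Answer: 356409/25 ≈ 14256.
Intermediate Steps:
z = -62/5 (z = -1/5*62 = -62/5 ≈ -12.400)
(z - 107)**2 = (-62/5 - 107)**2 = (-597/5)**2 = 356409/25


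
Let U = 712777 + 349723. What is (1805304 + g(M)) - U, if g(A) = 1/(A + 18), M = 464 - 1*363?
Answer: 88393677/119 ≈ 7.4280e+5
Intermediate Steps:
U = 1062500
M = 101 (M = 464 - 363 = 101)
g(A) = 1/(18 + A)
(1805304 + g(M)) - U = (1805304 + 1/(18 + 101)) - 1*1062500 = (1805304 + 1/119) - 1062500 = 214831177/119 - 1062500 = 88393677/119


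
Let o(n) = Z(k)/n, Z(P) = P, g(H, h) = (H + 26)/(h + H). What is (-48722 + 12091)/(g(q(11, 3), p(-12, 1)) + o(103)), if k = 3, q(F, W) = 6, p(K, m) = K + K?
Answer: 33956937/1621 ≈ 20948.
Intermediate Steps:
p(K, m) = 2*K
g(H, h) = (26 + H)/(H + h)
o(n) = 3/n
(-48722 + 12091)/(g(q(11, 3), p(-12, 1)) + o(103)) = (-48722 + 12091)/((26 + 6)/(6 + 2*(-12)) + 3/103) = -36631/(32/(6 - 24) + 3*(1/103)) = -36631/(32/(-18) + 3/103) = -36631/(-1/18*32 + 3/103) = -36631/(-16/9 + 3/103) = -36631/(-1621/927) = -36631*(-927/1621) = 33956937/1621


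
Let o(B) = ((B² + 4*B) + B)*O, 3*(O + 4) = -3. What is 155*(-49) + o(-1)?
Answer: -7575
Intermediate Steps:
O = -5 (O = -4 + (⅓)*(-3) = -4 - 1 = -5)
o(B) = -25*B - 5*B² (o(B) = ((B² + 4*B) + B)*(-5) = (B² + 5*B)*(-5) = -25*B - 5*B²)
155*(-49) + o(-1) = 155*(-49) - 5*(-1)*(5 - 1) = -7595 - 5*(-1)*4 = -7595 + 20 = -7575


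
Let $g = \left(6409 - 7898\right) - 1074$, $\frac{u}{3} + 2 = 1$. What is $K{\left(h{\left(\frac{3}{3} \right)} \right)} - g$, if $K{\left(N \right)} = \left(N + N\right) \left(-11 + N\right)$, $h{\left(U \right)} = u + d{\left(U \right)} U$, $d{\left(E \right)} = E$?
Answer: $2615$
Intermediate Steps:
$u = -3$ ($u = -6 + 3 \cdot 1 = -6 + 3 = -3$)
$h{\left(U \right)} = -3 + U^{2}$ ($h{\left(U \right)} = -3 + U U = -3 + U^{2}$)
$K{\left(N \right)} = 2 N \left(-11 + N\right)$
$g = -2563$ ($g = -1489 - 1074 = -2563$)
$K{\left(h{\left(\frac{3}{3} \right)} \right)} - g = 2 \left(-3 + \left(\frac{3}{3}\right)^{2}\right) \left(-11 - \left(3 - \left(\frac{3}{3}\right)^{2}\right)\right) - -2563 = 2 \left(-3 + \left(3 \cdot \frac{1}{3}\right)^{2}\right) \left(-11 - \left(3 - \left(3 \cdot \frac{1}{3}\right)^{2}\right)\right) + 2563 = 2 \left(-3 + 1^{2}\right) \left(-11 - \left(3 - 1^{2}\right)\right) + 2563 = 2 \left(-3 + 1\right) \left(-11 + \left(-3 + 1\right)\right) + 2563 = 2 \left(-2\right) \left(-11 - 2\right) + 2563 = 2 \left(-2\right) \left(-13\right) + 2563 = 52 + 2563 = 2615$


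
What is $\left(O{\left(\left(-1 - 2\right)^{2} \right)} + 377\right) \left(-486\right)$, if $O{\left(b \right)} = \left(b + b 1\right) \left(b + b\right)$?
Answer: $-340686$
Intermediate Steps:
$O{\left(b \right)} = 4 b^{2}$ ($O{\left(b \right)} = \left(b + b\right) 2 b = 2 b 2 b = 4 b^{2}$)
$\left(O{\left(\left(-1 - 2\right)^{2} \right)} + 377\right) \left(-486\right) = \left(4 \left(\left(-1 - 2\right)^{2}\right)^{2} + 377\right) \left(-486\right) = \left(4 \left(\left(-3\right)^{2}\right)^{2} + 377\right) \left(-486\right) = \left(4 \cdot 9^{2} + 377\right) \left(-486\right) = \left(4 \cdot 81 + 377\right) \left(-486\right) = \left(324 + 377\right) \left(-486\right) = 701 \left(-486\right) = -340686$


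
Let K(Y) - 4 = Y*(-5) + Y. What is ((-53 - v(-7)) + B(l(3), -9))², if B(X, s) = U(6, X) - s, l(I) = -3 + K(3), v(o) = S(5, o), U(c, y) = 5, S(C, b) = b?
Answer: 1024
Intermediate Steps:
K(Y) = 4 - 4*Y (K(Y) = 4 + (Y*(-5) + Y) = 4 + (-5*Y + Y) = 4 - 4*Y)
v(o) = o
l(I) = -11 (l(I) = -3 + (4 - 4*3) = -3 + (4 - 12) = -3 - 8 = -11)
B(X, s) = 5 - s
((-53 - v(-7)) + B(l(3), -9))² = ((-53 - 1*(-7)) + (5 - 1*(-9)))² = ((-53 + 7) + (5 + 9))² = (-46 + 14)² = (-32)² = 1024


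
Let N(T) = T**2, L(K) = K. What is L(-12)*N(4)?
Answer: -192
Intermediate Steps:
L(-12)*N(4) = -12*4**2 = -12*16 = -192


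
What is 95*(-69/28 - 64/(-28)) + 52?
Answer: 981/28 ≈ 35.036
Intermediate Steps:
95*(-69/28 - 64/(-28)) + 52 = 95*(-69*1/28 - 64*(-1/28)) + 52 = 95*(-69/28 + 16/7) + 52 = 95*(-5/28) + 52 = -475/28 + 52 = 981/28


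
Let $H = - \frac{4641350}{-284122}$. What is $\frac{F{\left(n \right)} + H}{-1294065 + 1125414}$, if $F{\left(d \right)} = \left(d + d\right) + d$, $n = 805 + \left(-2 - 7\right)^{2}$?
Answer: $- \frac{379918813}{23958729711} \approx -0.015857$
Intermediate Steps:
$n = 886$ ($n = 805 + \left(-9\right)^{2} = 805 + 81 = 886$)
$H = \frac{2320675}{142061}$ ($H = - \frac{4641350 \left(-1\right)}{284122} = \left(-1\right) \left(- \frac{2320675}{142061}\right) = \frac{2320675}{142061} \approx 16.336$)
$F{\left(d \right)} = 3 d$ ($F{\left(d \right)} = 2 d + d = 3 d$)
$\frac{F{\left(n \right)} + H}{-1294065 + 1125414} = \frac{3 \cdot 886 + \frac{2320675}{142061}}{-1294065 + 1125414} = \frac{2658 + \frac{2320675}{142061}}{-168651} = \frac{379918813}{142061} \left(- \frac{1}{168651}\right) = - \frac{379918813}{23958729711}$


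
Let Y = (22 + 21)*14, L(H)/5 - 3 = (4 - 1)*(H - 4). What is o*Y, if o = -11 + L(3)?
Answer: -6622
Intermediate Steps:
L(H) = -45 + 15*H (L(H) = 15 + 5*((4 - 1)*(H - 4)) = 15 + 5*(3*(-4 + H)) = 15 + 5*(-12 + 3*H) = 15 + (-60 + 15*H) = -45 + 15*H)
o = -11 (o = -11 + (-45 + 15*3) = -11 + (-45 + 45) = -11 + 0 = -11)
Y = 602 (Y = 43*14 = 602)
o*Y = -11*602 = -6622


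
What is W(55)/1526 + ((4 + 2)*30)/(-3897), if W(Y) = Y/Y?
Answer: -30087/660758 ≈ -0.045534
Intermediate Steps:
W(Y) = 1
W(55)/1526 + ((4 + 2)*30)/(-3897) = 1/1526 + ((4 + 2)*30)/(-3897) = 1*(1/1526) + (6*30)*(-1/3897) = 1/1526 + 180*(-1/3897) = 1/1526 - 20/433 = -30087/660758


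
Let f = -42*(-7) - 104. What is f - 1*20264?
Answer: -20074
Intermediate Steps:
f = 190 (f = 294 - 104 = 190)
f - 1*20264 = 190 - 1*20264 = 190 - 20264 = -20074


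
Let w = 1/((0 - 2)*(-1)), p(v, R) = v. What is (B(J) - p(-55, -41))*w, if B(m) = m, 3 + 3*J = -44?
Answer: 59/3 ≈ 19.667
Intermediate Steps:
J = -47/3 (J = -1 + (⅓)*(-44) = -1 - 44/3 = -47/3 ≈ -15.667)
w = ½ (w = 1/(-2*(-1)) = 1/2 = ½ ≈ 0.50000)
(B(J) - p(-55, -41))*w = (-47/3 - 1*(-55))*(½) = (-47/3 + 55)*(½) = (118/3)*(½) = 59/3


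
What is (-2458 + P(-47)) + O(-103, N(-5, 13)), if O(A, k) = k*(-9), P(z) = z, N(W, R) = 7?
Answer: -2568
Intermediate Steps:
O(A, k) = -9*k
(-2458 + P(-47)) + O(-103, N(-5, 13)) = (-2458 - 47) - 9*7 = -2505 - 63 = -2568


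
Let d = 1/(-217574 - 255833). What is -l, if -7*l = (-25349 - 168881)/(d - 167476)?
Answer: 91949841610/554990175131 ≈ 0.16568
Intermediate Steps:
d = -1/473407 (d = 1/(-473407) = -1/473407 ≈ -2.1123e-6)
l = -91949841610/554990175131 (l = -(-25349 - 168881)/(7*(-1/473407 - 167476)) = -(-194230)/(7*(-79284310733/473407)) = -(-194230)*(-473407)/(7*79284310733) = -⅐*91949841610/79284310733 = -91949841610/554990175131 ≈ -0.16568)
-l = -1*(-91949841610/554990175131) = 91949841610/554990175131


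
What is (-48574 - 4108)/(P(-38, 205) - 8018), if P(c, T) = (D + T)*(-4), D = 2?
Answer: 26341/4423 ≈ 5.9555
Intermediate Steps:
P(c, T) = -8 - 4*T (P(c, T) = (2 + T)*(-4) = -8 - 4*T)
(-48574 - 4108)/(P(-38, 205) - 8018) = (-48574 - 4108)/((-8 - 4*205) - 8018) = -52682/((-8 - 820) - 8018) = -52682/(-828 - 8018) = -52682/(-8846) = -52682*(-1/8846) = 26341/4423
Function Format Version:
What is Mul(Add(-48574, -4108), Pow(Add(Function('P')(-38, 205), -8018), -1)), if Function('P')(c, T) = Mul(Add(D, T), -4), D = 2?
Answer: Rational(26341, 4423) ≈ 5.9555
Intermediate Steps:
Function('P')(c, T) = Add(-8, Mul(-4, T)) (Function('P')(c, T) = Mul(Add(2, T), -4) = Add(-8, Mul(-4, T)))
Mul(Add(-48574, -4108), Pow(Add(Function('P')(-38, 205), -8018), -1)) = Mul(Add(-48574, -4108), Pow(Add(Add(-8, Mul(-4, 205)), -8018), -1)) = Mul(-52682, Pow(Add(Add(-8, -820), -8018), -1)) = Mul(-52682, Pow(Add(-828, -8018), -1)) = Mul(-52682, Pow(-8846, -1)) = Mul(-52682, Rational(-1, 8846)) = Rational(26341, 4423)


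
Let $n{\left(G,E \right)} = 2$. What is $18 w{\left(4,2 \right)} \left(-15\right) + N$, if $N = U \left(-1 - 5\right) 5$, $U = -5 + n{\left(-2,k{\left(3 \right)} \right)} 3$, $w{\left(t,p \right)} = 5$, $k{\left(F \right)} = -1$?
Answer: $-1380$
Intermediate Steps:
$U = 1$ ($U = -5 + 2 \cdot 3 = -5 + 6 = 1$)
$N = -30$ ($N = 1 \left(-1 - 5\right) 5 = 1 \left(\left(-6\right) 5\right) = 1 \left(-30\right) = -30$)
$18 w{\left(4,2 \right)} \left(-15\right) + N = 18 \cdot 5 \left(-15\right) - 30 = 90 \left(-15\right) - 30 = -1350 - 30 = -1380$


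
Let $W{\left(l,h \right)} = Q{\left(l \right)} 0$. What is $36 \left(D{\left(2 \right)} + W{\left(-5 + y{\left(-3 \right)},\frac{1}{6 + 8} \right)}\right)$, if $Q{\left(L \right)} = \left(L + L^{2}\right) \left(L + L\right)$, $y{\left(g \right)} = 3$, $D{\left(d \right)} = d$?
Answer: $72$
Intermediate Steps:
$Q{\left(L \right)} = 2 L \left(L + L^{2}\right)$ ($Q{\left(L \right)} = \left(L + L^{2}\right) 2 L = 2 L \left(L + L^{2}\right)$)
$W{\left(l,h \right)} = 0$ ($W{\left(l,h \right)} = 2 l^{2} \left(1 + l\right) 0 = 0$)
$36 \left(D{\left(2 \right)} + W{\left(-5 + y{\left(-3 \right)},\frac{1}{6 + 8} \right)}\right) = 36 \left(2 + 0\right) = 36 \cdot 2 = 72$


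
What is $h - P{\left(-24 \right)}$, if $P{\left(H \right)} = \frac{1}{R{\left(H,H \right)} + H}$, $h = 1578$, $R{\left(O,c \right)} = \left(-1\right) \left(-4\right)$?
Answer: $\frac{31561}{20} \approx 1578.1$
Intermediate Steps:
$R{\left(O,c \right)} = 4$
$P{\left(H \right)} = \frac{1}{4 + H}$
$h - P{\left(-24 \right)} = 1578 - \frac{1}{4 - 24} = 1578 - \frac{1}{-20} = 1578 - - \frac{1}{20} = 1578 + \frac{1}{20} = \frac{31561}{20}$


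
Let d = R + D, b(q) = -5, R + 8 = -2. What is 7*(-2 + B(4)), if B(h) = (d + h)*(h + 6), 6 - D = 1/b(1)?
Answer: 0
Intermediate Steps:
R = -10 (R = -8 - 2 = -10)
D = 31/5 (D = 6 - 1/(-5) = 6 - (-1)/5 = 6 - 1*(-⅕) = 6 + ⅕ = 31/5 ≈ 6.2000)
d = -19/5 (d = -10 + 31/5 = -19/5 ≈ -3.8000)
B(h) = (6 + h)*(-19/5 + h) (B(h) = (-19/5 + h)*(h + 6) = (-19/5 + h)*(6 + h) = (6 + h)*(-19/5 + h))
7*(-2 + B(4)) = 7*(-2 + (-114/5 + 4² + (11/5)*4)) = 7*(-2 + (-114/5 + 16 + 44/5)) = 7*(-2 + 2) = 7*0 = 0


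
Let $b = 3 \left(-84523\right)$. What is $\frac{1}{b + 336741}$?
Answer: $\frac{1}{83172} \approx 1.2023 \cdot 10^{-5}$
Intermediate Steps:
$b = -253569$
$\frac{1}{b + 336741} = \frac{1}{-253569 + 336741} = \frac{1}{83172}$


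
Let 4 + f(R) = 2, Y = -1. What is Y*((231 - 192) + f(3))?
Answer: -37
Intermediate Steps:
f(R) = -2 (f(R) = -4 + 2 = -2)
Y*((231 - 192) + f(3)) = -((231 - 192) - 2) = -(39 - 2) = -1*37 = -37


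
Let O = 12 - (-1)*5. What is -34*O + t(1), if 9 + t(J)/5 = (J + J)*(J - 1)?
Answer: -623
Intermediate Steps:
t(J) = -45 + 10*J*(-1 + J) (t(J) = -45 + 5*((J + J)*(J - 1)) = -45 + 5*((2*J)*(-1 + J)) = -45 + 5*(2*J*(-1 + J)) = -45 + 10*J*(-1 + J))
O = 17 (O = 12 - 1*(-5) = 12 + 5 = 17)
-34*O + t(1) = -34*17 + (-45 - 10*1 + 10*1²) = -578 + (-45 - 10 + 10*1) = -578 + (-45 - 10 + 10) = -578 - 45 = -623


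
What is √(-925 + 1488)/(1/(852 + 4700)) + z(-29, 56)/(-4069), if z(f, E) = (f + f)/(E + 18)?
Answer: 29/150553 + 5552*√563 ≈ 1.3174e+5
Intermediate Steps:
z(f, E) = 2*f/(18 + E) (z(f, E) = (2*f)/(18 + E) = 2*f/(18 + E))
√(-925 + 1488)/(1/(852 + 4700)) + z(-29, 56)/(-4069) = √(-925 + 1488)/(1/(852 + 4700)) + (2*(-29)/(18 + 56))/(-4069) = √563/(1/5552) + (2*(-29)/74)*(-1/4069) = √563/(1/5552) + (2*(-29)*(1/74))*(-1/4069) = √563*5552 - 29/37*(-1/4069) = 5552*√563 + 29/150553 = 29/150553 + 5552*√563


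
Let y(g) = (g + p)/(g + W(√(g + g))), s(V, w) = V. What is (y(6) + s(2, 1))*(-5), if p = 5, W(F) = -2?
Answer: -95/4 ≈ -23.750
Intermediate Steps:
y(g) = (5 + g)/(-2 + g) (y(g) = (g + 5)/(g - 2) = (5 + g)/(-2 + g))
(y(6) + s(2, 1))*(-5) = ((5 + 6)/(-2 + 6) + 2)*(-5) = (11/4 + 2)*(-5) = (19/4)*(-5) = -95/4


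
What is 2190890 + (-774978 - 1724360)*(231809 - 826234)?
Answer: 1485671181540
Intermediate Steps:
2190890 + (-774978 - 1724360)*(231809 - 826234) = 2190890 - 2499338*(-594425) = 2190890 + 1485668990650 = 1485671181540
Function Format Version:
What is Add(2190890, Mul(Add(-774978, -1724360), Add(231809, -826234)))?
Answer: 1485671181540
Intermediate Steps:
Add(2190890, Mul(Add(-774978, -1724360), Add(231809, -826234))) = Add(2190890, Mul(-2499338, -594425)) = Add(2190890, 1485668990650) = 1485671181540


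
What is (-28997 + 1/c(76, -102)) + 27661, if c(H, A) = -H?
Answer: -101537/76 ≈ -1336.0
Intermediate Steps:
(-28997 + 1/c(76, -102)) + 27661 = (-28997 + 1/(-1*76)) + 27661 = (-28997 + 1/(-76)) + 27661 = (-28997 - 1/76) + 27661 = -2203773/76 + 27661 = -101537/76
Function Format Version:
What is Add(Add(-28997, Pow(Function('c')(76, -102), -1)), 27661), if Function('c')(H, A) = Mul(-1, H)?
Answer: Rational(-101537, 76) ≈ -1336.0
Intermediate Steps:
Add(Add(-28997, Pow(Function('c')(76, -102), -1)), 27661) = Add(Add(-28997, Pow(Mul(-1, 76), -1)), 27661) = Add(Add(-28997, Pow(-76, -1)), 27661) = Add(Add(-28997, Rational(-1, 76)), 27661) = Add(Rational(-2203773, 76), 27661) = Rational(-101537, 76)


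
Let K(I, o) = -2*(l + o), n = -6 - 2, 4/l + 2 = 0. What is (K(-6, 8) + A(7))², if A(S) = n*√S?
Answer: 592 + 192*√7 ≈ 1100.0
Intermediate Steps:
l = -2 (l = 4/(-2 + 0) = 4/(-2) = 4*(-½) = -2)
n = -8
A(S) = -8*√S
K(I, o) = 4 - 2*o (K(I, o) = -2*(-2 + o) = 4 - 2*o)
(K(-6, 8) + A(7))² = ((4 - 2*8) - 8*√7)² = ((4 - 16) - 8*√7)² = (-12 - 8*√7)²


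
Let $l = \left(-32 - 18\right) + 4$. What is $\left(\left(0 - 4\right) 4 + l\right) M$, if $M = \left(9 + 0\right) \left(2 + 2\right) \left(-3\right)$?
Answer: $6696$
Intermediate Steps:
$l = -46$ ($l = -50 + 4 = -46$)
$M = -108$ ($M = 9 \cdot 4 \left(-3\right) = 9 \left(-12\right) = -108$)
$\left(\left(0 - 4\right) 4 + l\right) M = \left(\left(0 - 4\right) 4 - 46\right) \left(-108\right) = \left(\left(-4\right) 4 - 46\right) \left(-108\right) = \left(-16 - 46\right) \left(-108\right) = \left(-62\right) \left(-108\right) = 6696$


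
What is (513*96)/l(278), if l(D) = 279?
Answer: 5472/31 ≈ 176.52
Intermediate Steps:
(513*96)/l(278) = (513*96)/279 = 49248*(1/279) = 5472/31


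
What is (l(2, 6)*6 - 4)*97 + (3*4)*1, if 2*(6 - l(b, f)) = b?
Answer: 2534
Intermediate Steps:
l(b, f) = 6 - b/2
(l(2, 6)*6 - 4)*97 + (3*4)*1 = ((6 - 1/2*2)*6 - 4)*97 + (3*4)*1 = ((6 - 1)*6 - 4)*97 + 12*1 = (5*6 - 4)*97 + 12 = (30 - 4)*97 + 12 = 26*97 + 12 = 2522 + 12 = 2534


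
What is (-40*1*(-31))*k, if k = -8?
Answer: -9920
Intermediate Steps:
(-40*1*(-31))*k = (-40*1*(-31))*(-8) = -40*(-31)*(-8) = 1240*(-8) = -9920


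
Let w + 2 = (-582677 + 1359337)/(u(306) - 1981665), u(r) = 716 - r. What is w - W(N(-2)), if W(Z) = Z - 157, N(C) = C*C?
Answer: 59678569/396251 ≈ 150.61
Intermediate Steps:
N(C) = C**2
W(Z) = -157 + Z
w = -947834/396251 (w = -2 + (-582677 + 1359337)/((716 - 1*306) - 1981665) = -2 + 776660/((716 - 306) - 1981665) = -2 + 776660/(410 - 1981665) = -2 + 776660/(-1981255) = -2 + 776660*(-1/1981255) = -2 - 155332/396251 = -947834/396251 ≈ -2.3920)
w - W(N(-2)) = -947834/396251 - (-157 + (-2)**2) = -947834/396251 - (-157 + 4) = -947834/396251 - 1*(-153) = -947834/396251 + 153 = 59678569/396251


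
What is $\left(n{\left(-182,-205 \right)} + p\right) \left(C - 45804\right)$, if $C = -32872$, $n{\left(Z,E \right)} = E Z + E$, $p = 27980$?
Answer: $-5120627460$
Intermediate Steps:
$n{\left(Z,E \right)} = E + E Z$
$\left(n{\left(-182,-205 \right)} + p\right) \left(C - 45804\right) = \left(- 205 \left(1 - 182\right) + 27980\right) \left(-32872 - 45804\right) = \left(\left(-205\right) \left(-181\right) + 27980\right) \left(-78676\right) = \left(37105 + 27980\right) \left(-78676\right) = 65085 \left(-78676\right) = -5120627460$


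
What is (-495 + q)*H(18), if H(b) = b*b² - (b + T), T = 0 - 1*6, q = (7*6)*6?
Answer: -1414260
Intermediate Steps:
q = 252 (q = 42*6 = 252)
T = -6 (T = 0 - 6 = -6)
H(b) = 6 + b³ - b (H(b) = b*b² - (b - 6) = b³ - (-6 + b) = b³ + (6 - b) = 6 + b³ - b)
(-495 + q)*H(18) = (-495 + 252)*(6 + 18³ - 1*18) = -243*(6 + 5832 - 18) = -243*5820 = -1414260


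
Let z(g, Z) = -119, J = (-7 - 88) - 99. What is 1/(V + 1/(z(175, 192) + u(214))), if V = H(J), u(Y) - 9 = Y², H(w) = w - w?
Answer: 45686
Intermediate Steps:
J = -194 (J = -95 - 99 = -194)
H(w) = 0
u(Y) = 9 + Y²
V = 0
1/(V + 1/(z(175, 192) + u(214))) = 1/(0 + 1/(-119 + (9 + 214²))) = 1/(0 + 1/(-119 + (9 + 45796))) = 1/(0 + 1/(-119 + 45805)) = 1/(0 + 1/45686) = 1/(1/45686) = 45686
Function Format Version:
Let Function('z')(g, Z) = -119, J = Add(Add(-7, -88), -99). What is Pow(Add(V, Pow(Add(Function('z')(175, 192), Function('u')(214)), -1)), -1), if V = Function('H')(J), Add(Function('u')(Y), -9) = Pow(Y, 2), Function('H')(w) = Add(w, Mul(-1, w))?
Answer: 45686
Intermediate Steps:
J = -194 (J = Add(-95, -99) = -194)
Function('H')(w) = 0
Function('u')(Y) = Add(9, Pow(Y, 2))
V = 0
Pow(Add(V, Pow(Add(Function('z')(175, 192), Function('u')(214)), -1)), -1) = Pow(Add(0, Pow(Add(-119, Add(9, Pow(214, 2))), -1)), -1) = Pow(Add(0, Pow(Add(-119, Add(9, 45796)), -1)), -1) = Pow(Add(0, Pow(Add(-119, 45805), -1)), -1) = Pow(Add(0, Pow(45686, -1)), -1) = Pow(Add(0, Rational(1, 45686)), -1) = Pow(Rational(1, 45686), -1) = 45686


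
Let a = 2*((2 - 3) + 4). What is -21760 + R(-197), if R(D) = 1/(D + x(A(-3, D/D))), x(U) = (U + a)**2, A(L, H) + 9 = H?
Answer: -4199681/193 ≈ -21760.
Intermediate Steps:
A(L, H) = -9 + H
a = 6 (a = 2*(-1 + 4) = 2*3 = 6)
x(U) = (6 + U)**2 (x(U) = (U + 6)**2 = (6 + U)**2)
R(D) = 1/(4 + D) (R(D) = 1/(D + (6 + (-9 + D/D))**2) = 1/(D + (6 + (-9 + 1))**2) = 1/(D + (6 - 8)**2) = 1/(D + (-2)**2) = 1/(D + 4) = 1/(4 + D))
-21760 + R(-197) = -21760 + 1/(4 - 197) = -21760 + 1/(-193) = -21760 - 1/193 = -4199681/193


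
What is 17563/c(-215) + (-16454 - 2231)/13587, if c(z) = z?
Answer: -242645756/2921205 ≈ -83.064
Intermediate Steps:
17563/c(-215) + (-16454 - 2231)/13587 = 17563/(-215) + (-16454 - 2231)/13587 = 17563*(-1/215) - 18685*1/13587 = -17563/215 - 18685/13587 = -242645756/2921205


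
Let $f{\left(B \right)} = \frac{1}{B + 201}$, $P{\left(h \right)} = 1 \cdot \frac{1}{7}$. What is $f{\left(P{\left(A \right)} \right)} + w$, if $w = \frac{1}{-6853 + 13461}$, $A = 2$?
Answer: $\frac{2979}{581504} \approx 0.0051229$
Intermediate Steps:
$P{\left(h \right)} = \frac{1}{7}$ ($P{\left(h \right)} = 1 \cdot \frac{1}{7} = \frac{1}{7}$)
$f{\left(B \right)} = \frac{1}{201 + B}$
$w = \frac{1}{6608} \approx 0.00015133$
$f{\left(P{\left(A \right)} \right)} + w = \frac{1}{201 + \frac{1}{7}} + \frac{1}{6608} = \frac{1}{\frac{1408}{7}} + \frac{1}{6608} = \frac{7}{1408} + \frac{1}{6608} = \frac{2979}{581504}$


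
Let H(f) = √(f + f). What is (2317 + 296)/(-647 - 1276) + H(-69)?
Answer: -871/641 + I*√138 ≈ -1.3588 + 11.747*I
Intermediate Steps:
H(f) = √2*√f (H(f) = √(2*f) = √2*√f)
(2317 + 296)/(-647 - 1276) + H(-69) = (2317 + 296)/(-647 - 1276) + √2*√(-69) = 2613/(-1923) + √2*(I*√69) = 2613*(-1/1923) + I*√138 = -871/641 + I*√138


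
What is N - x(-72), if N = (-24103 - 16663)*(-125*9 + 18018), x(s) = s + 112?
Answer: -688660078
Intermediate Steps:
x(s) = 112 + s
N = -688660038 (N = -40766*(-1125 + 18018) = -40766*16893 = -688660038)
N - x(-72) = -688660038 - (112 - 72) = -688660038 - 1*40 = -688660038 - 40 = -688660078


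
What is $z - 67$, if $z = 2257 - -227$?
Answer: $2417$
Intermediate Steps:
$z = 2484$ ($z = 2257 + 227 = 2484$)
$z - 67 = 2484 - 67 = 2417$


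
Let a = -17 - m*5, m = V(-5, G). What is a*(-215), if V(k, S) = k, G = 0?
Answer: -1720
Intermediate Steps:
m = -5
a = 8 (a = -17 - (-5)*5 = -17 - 1*(-25) = -17 + 25 = 8)
a*(-215) = 8*(-215) = -1720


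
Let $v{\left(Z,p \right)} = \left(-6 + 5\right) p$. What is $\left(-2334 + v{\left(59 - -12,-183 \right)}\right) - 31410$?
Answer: $-33561$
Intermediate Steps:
$v{\left(Z,p \right)} = - p$
$\left(-2334 + v{\left(59 - -12,-183 \right)}\right) - 31410 = \left(-2334 - -183\right) - 31410 = \left(-2334 + 183\right) - 31410 = -2151 - 31410 = -33561$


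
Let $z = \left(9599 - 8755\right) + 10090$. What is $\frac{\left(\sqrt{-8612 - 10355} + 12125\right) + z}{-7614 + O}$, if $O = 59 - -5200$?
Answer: $- \frac{23059}{2355} - \frac{i \sqrt{18967}}{2355} \approx -9.7915 - 0.05848 i$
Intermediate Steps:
$z = 10934$ ($z = \left(9599 - 8755\right) + 10090 = 844 + 10090 = 10934$)
$O = 5259$ ($O = 59 + 5200 = 5259$)
$\frac{\left(\sqrt{-8612 - 10355} + 12125\right) + z}{-7614 + O} = \frac{\left(\sqrt{-8612 - 10355} + 12125\right) + 10934}{-7614 + 5259} = \frac{\left(\sqrt{-18967} + 12125\right) + 10934}{-2355} = \left(\left(i \sqrt{18967} + 12125\right) + 10934\right) \left(- \frac{1}{2355}\right) = \left(\left(12125 + i \sqrt{18967}\right) + 10934\right) \left(- \frac{1}{2355}\right) = \left(23059 + i \sqrt{18967}\right) \left(- \frac{1}{2355}\right) = - \frac{23059}{2355} - \frac{i \sqrt{18967}}{2355}$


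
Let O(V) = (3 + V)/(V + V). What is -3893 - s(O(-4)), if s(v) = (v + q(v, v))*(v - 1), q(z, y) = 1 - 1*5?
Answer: -249369/64 ≈ -3896.4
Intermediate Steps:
q(z, y) = -4 (q(z, y) = 1 - 5 = -4)
O(V) = (3 + V)/(2*V) (O(V) = (3 + V)/((2*V)) = (3 + V)*(1/(2*V)) = (3 + V)/(2*V))
s(v) = (-1 + v)*(-4 + v) (s(v) = (v - 4)*(v - 1) = (-4 + v)*(-1 + v) = (-1 + v)*(-4 + v))
-3893 - s(O(-4)) = -3893 - (4 + ((1/2)*(3 - 4)/(-4))**2 - 5*(3 - 4)/(2*(-4))) = -3893 - (4 + ((1/2)*(-1/4)*(-1))**2 - 5*(-1)*(-1)/(2*4)) = -3893 - (4 + (1/8)**2 - 5*1/8) = -3893 - (4 + 1/64 - 5/8) = -3893 - 1*217/64 = -3893 - 217/64 = -249369/64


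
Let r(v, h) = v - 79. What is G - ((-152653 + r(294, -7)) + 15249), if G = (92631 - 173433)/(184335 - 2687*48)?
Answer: 843840561/6151 ≈ 1.3719e+5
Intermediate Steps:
r(v, h) = -79 + v
G = -8978/6151 (G = -80802/(184335 - 128976) = -80802/55359 = -80802*1/55359 = -8978/6151 ≈ -1.4596)
G - ((-152653 + r(294, -7)) + 15249) = -8978/6151 - ((-152653 + (-79 + 294)) + 15249) = -8978/6151 - ((-152653 + 215) + 15249) = -8978/6151 - (-152438 + 15249) = -8978/6151 - 1*(-137189) = -8978/6151 + 137189 = 843840561/6151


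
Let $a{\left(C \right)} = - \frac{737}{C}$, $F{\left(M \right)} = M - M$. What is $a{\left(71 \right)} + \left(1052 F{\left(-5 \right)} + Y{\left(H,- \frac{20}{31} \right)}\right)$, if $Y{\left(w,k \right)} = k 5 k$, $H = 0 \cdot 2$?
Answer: $- \frac{566257}{68231} \approx -8.2991$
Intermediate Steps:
$F{\left(M \right)} = 0$
$H = 0$
$Y{\left(w,k \right)} = 5 k^{2}$ ($Y{\left(w,k \right)} = 5 k k = 5 k^{2}$)
$a{\left(71 \right)} + \left(1052 F{\left(-5 \right)} + Y{\left(H,- \frac{20}{31} \right)}\right) = - \frac{737}{71} + \left(1052 \cdot 0 + 5 \left(- \frac{20}{31}\right)^{2}\right) = \left(-737\right) \frac{1}{71} + \left(0 + 5 \left(\left(-20\right) \frac{1}{31}\right)^{2}\right) = - \frac{737}{71} + \left(0 + 5 \left(- \frac{20}{31}\right)^{2}\right) = - \frac{737}{71} + \left(0 + 5 \cdot \frac{400}{961}\right) = - \frac{737}{71} + \left(0 + \frac{2000}{961}\right) = - \frac{737}{71} + \frac{2000}{961} = - \frac{566257}{68231}$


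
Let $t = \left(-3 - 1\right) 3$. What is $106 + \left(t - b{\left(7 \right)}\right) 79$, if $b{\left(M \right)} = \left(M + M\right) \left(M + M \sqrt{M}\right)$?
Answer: $-8584 - 7742 \sqrt{7} \approx -29067.0$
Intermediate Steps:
$t = -12$ ($t = \left(-4\right) 3 = -12$)
$b{\left(M \right)} = 2 M \left(M + M^{\frac{3}{2}}\right)$
$106 + \left(t - b{\left(7 \right)}\right) 79 = 106 + \left(-12 - \left(2 \cdot 7^{2} + 2 \cdot 7^{\frac{5}{2}}\right)\right) 79 = 106 + \left(-12 - \left(2 \cdot 49 + 2 \cdot 49 \sqrt{7}\right)\right) 79 = 106 + \left(-12 - \left(98 + 98 \sqrt{7}\right)\right) 79 = 106 + \left(-110 - 98 \sqrt{7}\right) 79 = 106 - \left(8690 + 7742 \sqrt{7}\right) = -8584 - 7742 \sqrt{7}$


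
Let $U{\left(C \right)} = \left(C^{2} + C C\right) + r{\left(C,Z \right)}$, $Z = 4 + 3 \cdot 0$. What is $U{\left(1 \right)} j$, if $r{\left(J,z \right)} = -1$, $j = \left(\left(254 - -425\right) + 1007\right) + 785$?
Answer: $2471$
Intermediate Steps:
$j = 2471$ ($j = \left(\left(254 + 425\right) + 1007\right) + 785 = \left(679 + 1007\right) + 785 = 1686 + 785 = 2471$)
$Z = 4$ ($Z = 4 + 0 = 4$)
$U{\left(C \right)} = -1 + 2 C^{2}$ ($U{\left(C \right)} = \left(C^{2} + C C\right) - 1 = \left(C^{2} + C^{2}\right) - 1 = 2 C^{2} - 1 = -1 + 2 C^{2}$)
$U{\left(1 \right)} j = \left(-1 + 2 \cdot 1^{2}\right) 2471 = \left(-1 + 2 \cdot 1\right) 2471 = \left(-1 + 2\right) 2471 = 1 \cdot 2471 = 2471$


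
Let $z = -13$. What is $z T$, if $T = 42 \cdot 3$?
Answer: $-1638$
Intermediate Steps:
$T = 126$
$z T = \left(-13\right) 126 = -1638$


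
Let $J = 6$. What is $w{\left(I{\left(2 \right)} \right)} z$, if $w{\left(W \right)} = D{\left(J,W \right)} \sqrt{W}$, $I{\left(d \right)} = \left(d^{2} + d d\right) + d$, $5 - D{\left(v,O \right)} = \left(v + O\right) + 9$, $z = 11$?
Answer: $- 220 \sqrt{10} \approx -695.7$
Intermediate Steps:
$D{\left(v,O \right)} = -4 - O - v$ ($D{\left(v,O \right)} = 5 - \left(\left(v + O\right) + 9\right) = 5 - \left(\left(O + v\right) + 9\right) = 5 - \left(9 + O + v\right) = -4 - O - v$)
$I{\left(d \right)} = d + 2 d^{2}$ ($I{\left(d \right)} = \left(d^{2} + d^{2}\right) + d = 2 d^{2} + d = d + 2 d^{2}$)
$w{\left(W \right)} = \sqrt{W} \left(-10 - W\right)$ ($w{\left(W \right)} = \left(-4 - W - 6\right) \sqrt{W} = \left(-10 - W\right) \sqrt{W} = \sqrt{W} \left(-10 - W\right)$)
$w{\left(I{\left(2 \right)} \right)} z = \sqrt{2 \left(1 + 2 \cdot 2\right)} \left(-10 - 2 \left(1 + 2 \cdot 2\right)\right) 11 = \sqrt{2 \left(1 + 4\right)} \left(-10 - 2 \left(1 + 4\right)\right) 11 = \sqrt{2 \cdot 5} \left(-10 - 2 \cdot 5\right) 11 = \sqrt{10} \left(-10 - 10\right) 11 = \sqrt{10} \left(-20\right) 11 = - 20 \sqrt{10} \cdot 11 = - 220 \sqrt{10}$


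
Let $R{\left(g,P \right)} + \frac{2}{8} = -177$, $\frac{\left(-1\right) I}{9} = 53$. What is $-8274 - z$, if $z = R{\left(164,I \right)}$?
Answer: $- \frac{32387}{4} \approx -8096.8$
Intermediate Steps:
$I = -477$ ($I = \left(-9\right) 53 = -477$)
$R{\left(g,P \right)} = - \frac{709}{4}$ ($R{\left(g,P \right)} = - \frac{1}{4} - 177 = - \frac{709}{4}$)
$z = - \frac{709}{4} \approx -177.25$
$-8274 - z = -8274 - - \frac{709}{4} = -8274 + \frac{709}{4} = - \frac{32387}{4}$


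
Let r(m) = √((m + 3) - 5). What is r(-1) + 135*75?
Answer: 10125 + I*√3 ≈ 10125.0 + 1.732*I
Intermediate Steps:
r(m) = √(-2 + m) (r(m) = √((3 + m) - 5) = √(-2 + m))
r(-1) + 135*75 = √(-2 - 1) + 135*75 = √(-3) + 10125 = I*√3 + 10125 = 10125 + I*√3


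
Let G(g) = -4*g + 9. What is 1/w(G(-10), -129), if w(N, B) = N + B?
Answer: -1/80 ≈ -0.012500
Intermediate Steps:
G(g) = 9 - 4*g
w(N, B) = B + N
1/w(G(-10), -129) = 1/(-129 + (9 - 4*(-10))) = 1/(-129 + (9 + 40)) = 1/(-129 + 49) = 1/(-80) = -1/80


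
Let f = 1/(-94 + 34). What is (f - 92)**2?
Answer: 30481441/3600 ≈ 8467.1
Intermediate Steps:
f = -1/60 (f = 1/(-60) = -1/60 ≈ -0.016667)
(f - 92)**2 = (-1/60 - 92)**2 = (-5521/60)**2 = 30481441/3600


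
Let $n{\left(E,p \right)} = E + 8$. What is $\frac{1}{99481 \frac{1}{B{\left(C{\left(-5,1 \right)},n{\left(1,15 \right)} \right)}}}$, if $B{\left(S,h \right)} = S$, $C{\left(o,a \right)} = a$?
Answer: $\frac{1}{99481} \approx 1.0052 \cdot 10^{-5}$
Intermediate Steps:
$n{\left(E,p \right)} = 8 + E$
$\frac{1}{99481 \frac{1}{B{\left(C{\left(-5,1 \right)},n{\left(1,15 \right)} \right)}}} = \frac{1}{99481 \cdot 1^{-1}} = \frac{1}{99481 \cdot 1} = \frac{1}{99481}$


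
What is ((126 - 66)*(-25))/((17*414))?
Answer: -250/1173 ≈ -0.21313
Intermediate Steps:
((126 - 66)*(-25))/((17*414)) = (60*(-25))/7038 = -1500*1/7038 = -250/1173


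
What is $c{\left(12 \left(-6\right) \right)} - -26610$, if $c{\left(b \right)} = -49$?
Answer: $26561$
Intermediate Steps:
$c{\left(12 \left(-6\right) \right)} - -26610 = -49 - -26610 = -49 + 26610 = 26561$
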